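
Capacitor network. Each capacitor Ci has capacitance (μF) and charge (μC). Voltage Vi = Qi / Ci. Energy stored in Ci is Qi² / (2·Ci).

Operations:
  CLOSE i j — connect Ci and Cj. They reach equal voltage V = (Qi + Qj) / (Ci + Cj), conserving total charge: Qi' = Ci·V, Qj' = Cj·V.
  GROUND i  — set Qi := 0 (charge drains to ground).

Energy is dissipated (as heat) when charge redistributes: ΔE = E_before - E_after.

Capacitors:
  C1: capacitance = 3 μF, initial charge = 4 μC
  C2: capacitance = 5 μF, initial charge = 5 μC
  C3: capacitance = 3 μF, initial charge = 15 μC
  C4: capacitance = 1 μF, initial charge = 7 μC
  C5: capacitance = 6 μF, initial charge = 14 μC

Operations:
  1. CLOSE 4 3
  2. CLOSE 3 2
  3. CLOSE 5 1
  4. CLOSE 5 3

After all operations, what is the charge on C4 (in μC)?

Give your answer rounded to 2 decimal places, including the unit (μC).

Answer: 5.50 μC

Derivation:
Initial: C1(3μF, Q=4μC, V=1.33V), C2(5μF, Q=5μC, V=1.00V), C3(3μF, Q=15μC, V=5.00V), C4(1μF, Q=7μC, V=7.00V), C5(6μF, Q=14μC, V=2.33V)
Op 1: CLOSE 4-3: Q_total=22.00, C_total=4.00, V=5.50; Q4=5.50, Q3=16.50; dissipated=1.500
Op 2: CLOSE 3-2: Q_total=21.50, C_total=8.00, V=2.69; Q3=8.06, Q2=13.44; dissipated=18.984
Op 3: CLOSE 5-1: Q_total=18.00, C_total=9.00, V=2.00; Q5=12.00, Q1=6.00; dissipated=1.000
Op 4: CLOSE 5-3: Q_total=20.06, C_total=9.00, V=2.23; Q5=13.38, Q3=6.69; dissipated=0.473
Final charges: Q1=6.00, Q2=13.44, Q3=6.69, Q4=5.50, Q5=13.38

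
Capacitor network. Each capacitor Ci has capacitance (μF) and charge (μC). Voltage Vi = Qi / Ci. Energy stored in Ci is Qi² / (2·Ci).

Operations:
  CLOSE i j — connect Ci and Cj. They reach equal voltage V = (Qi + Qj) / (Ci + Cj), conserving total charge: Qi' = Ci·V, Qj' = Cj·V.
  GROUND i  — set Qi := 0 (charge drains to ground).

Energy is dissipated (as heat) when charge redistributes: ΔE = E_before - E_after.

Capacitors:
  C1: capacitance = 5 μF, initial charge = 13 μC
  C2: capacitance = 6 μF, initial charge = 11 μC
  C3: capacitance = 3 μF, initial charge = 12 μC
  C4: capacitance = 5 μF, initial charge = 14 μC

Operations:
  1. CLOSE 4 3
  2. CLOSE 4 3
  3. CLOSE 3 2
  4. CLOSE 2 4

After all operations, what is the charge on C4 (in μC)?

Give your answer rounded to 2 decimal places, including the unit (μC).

Answer: 13.67 μC

Derivation:
Initial: C1(5μF, Q=13μC, V=2.60V), C2(6μF, Q=11μC, V=1.83V), C3(3μF, Q=12μC, V=4.00V), C4(5μF, Q=14μC, V=2.80V)
Op 1: CLOSE 4-3: Q_total=26.00, C_total=8.00, V=3.25; Q4=16.25, Q3=9.75; dissipated=1.350
Op 2: CLOSE 4-3: Q_total=26.00, C_total=8.00, V=3.25; Q4=16.25, Q3=9.75; dissipated=0.000
Op 3: CLOSE 3-2: Q_total=20.75, C_total=9.00, V=2.31; Q3=6.92, Q2=13.83; dissipated=2.007
Op 4: CLOSE 2-4: Q_total=30.08, C_total=11.00, V=2.73; Q2=16.41, Q4=13.67; dissipated=1.216
Final charges: Q1=13.00, Q2=16.41, Q3=6.92, Q4=13.67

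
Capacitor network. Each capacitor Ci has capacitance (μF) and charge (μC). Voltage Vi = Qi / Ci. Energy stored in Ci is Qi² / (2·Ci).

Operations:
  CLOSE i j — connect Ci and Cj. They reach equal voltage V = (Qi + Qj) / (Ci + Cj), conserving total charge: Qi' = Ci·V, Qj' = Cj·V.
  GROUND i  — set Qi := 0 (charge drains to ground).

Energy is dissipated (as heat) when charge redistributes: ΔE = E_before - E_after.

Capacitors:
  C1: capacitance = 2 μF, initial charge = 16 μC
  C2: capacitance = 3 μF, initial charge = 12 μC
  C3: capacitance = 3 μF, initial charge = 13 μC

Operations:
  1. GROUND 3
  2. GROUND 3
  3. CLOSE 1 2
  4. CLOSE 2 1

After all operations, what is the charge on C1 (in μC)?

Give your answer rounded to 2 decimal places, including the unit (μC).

Initial: C1(2μF, Q=16μC, V=8.00V), C2(3μF, Q=12μC, V=4.00V), C3(3μF, Q=13μC, V=4.33V)
Op 1: GROUND 3: Q3=0; energy lost=28.167
Op 2: GROUND 3: Q3=0; energy lost=0.000
Op 3: CLOSE 1-2: Q_total=28.00, C_total=5.00, V=5.60; Q1=11.20, Q2=16.80; dissipated=9.600
Op 4: CLOSE 2-1: Q_total=28.00, C_total=5.00, V=5.60; Q2=16.80, Q1=11.20; dissipated=0.000
Final charges: Q1=11.20, Q2=16.80, Q3=0.00

Answer: 11.20 μC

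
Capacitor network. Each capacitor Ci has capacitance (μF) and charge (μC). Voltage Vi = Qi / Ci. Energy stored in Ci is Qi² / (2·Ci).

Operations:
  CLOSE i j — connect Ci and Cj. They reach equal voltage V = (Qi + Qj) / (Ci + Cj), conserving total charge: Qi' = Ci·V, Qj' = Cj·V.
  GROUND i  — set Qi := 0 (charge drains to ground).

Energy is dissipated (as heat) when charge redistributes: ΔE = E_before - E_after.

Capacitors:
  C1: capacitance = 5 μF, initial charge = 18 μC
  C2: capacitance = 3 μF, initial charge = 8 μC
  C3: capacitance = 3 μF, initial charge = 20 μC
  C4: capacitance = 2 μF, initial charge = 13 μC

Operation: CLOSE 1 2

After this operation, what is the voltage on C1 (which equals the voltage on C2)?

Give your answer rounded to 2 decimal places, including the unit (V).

Initial: C1(5μF, Q=18μC, V=3.60V), C2(3μF, Q=8μC, V=2.67V), C3(3μF, Q=20μC, V=6.67V), C4(2μF, Q=13μC, V=6.50V)
Op 1: CLOSE 1-2: Q_total=26.00, C_total=8.00, V=3.25; Q1=16.25, Q2=9.75; dissipated=0.817

Answer: 3.25 V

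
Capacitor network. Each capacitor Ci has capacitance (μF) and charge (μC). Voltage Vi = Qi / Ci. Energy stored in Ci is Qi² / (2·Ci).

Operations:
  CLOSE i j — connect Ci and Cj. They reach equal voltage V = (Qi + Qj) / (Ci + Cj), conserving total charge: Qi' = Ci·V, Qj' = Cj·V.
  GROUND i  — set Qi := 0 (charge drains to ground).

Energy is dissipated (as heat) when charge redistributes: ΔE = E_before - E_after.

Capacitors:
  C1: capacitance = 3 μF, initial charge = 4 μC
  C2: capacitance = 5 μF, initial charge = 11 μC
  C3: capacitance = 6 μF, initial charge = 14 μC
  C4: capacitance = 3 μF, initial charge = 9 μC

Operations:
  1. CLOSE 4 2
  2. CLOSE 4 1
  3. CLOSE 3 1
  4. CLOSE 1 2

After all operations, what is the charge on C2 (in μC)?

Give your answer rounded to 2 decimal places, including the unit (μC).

Answer: 11.93 μC

Derivation:
Initial: C1(3μF, Q=4μC, V=1.33V), C2(5μF, Q=11μC, V=2.20V), C3(6μF, Q=14μC, V=2.33V), C4(3μF, Q=9μC, V=3.00V)
Op 1: CLOSE 4-2: Q_total=20.00, C_total=8.00, V=2.50; Q4=7.50, Q2=12.50; dissipated=0.600
Op 2: CLOSE 4-1: Q_total=11.50, C_total=6.00, V=1.92; Q4=5.75, Q1=5.75; dissipated=1.021
Op 3: CLOSE 3-1: Q_total=19.75, C_total=9.00, V=2.19; Q3=13.17, Q1=6.58; dissipated=0.174
Op 4: CLOSE 1-2: Q_total=19.08, C_total=8.00, V=2.39; Q1=7.16, Q2=11.93; dissipated=0.088
Final charges: Q1=7.16, Q2=11.93, Q3=13.17, Q4=5.75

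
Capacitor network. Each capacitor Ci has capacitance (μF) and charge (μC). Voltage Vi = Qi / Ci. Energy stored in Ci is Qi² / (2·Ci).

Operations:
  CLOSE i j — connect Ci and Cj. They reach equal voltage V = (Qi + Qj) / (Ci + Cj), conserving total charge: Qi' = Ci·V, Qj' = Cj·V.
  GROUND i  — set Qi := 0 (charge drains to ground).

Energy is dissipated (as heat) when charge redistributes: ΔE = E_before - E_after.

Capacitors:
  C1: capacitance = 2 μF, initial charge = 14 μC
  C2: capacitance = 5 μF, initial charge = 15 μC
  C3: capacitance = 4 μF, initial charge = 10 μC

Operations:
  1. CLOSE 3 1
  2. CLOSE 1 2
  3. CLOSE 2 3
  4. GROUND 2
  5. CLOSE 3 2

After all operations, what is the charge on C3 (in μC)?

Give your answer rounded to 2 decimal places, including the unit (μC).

Answer: 6.41 μC

Derivation:
Initial: C1(2μF, Q=14μC, V=7.00V), C2(5μF, Q=15μC, V=3.00V), C3(4μF, Q=10μC, V=2.50V)
Op 1: CLOSE 3-1: Q_total=24.00, C_total=6.00, V=4.00; Q3=16.00, Q1=8.00; dissipated=13.500
Op 2: CLOSE 1-2: Q_total=23.00, C_total=7.00, V=3.29; Q1=6.57, Q2=16.43; dissipated=0.714
Op 3: CLOSE 2-3: Q_total=32.43, C_total=9.00, V=3.60; Q2=18.02, Q3=14.41; dissipated=0.567
Op 4: GROUND 2: Q2=0; energy lost=32.457
Op 5: CLOSE 3-2: Q_total=14.41, C_total=9.00, V=1.60; Q3=6.41, Q2=8.01; dissipated=14.425
Final charges: Q1=6.57, Q2=8.01, Q3=6.41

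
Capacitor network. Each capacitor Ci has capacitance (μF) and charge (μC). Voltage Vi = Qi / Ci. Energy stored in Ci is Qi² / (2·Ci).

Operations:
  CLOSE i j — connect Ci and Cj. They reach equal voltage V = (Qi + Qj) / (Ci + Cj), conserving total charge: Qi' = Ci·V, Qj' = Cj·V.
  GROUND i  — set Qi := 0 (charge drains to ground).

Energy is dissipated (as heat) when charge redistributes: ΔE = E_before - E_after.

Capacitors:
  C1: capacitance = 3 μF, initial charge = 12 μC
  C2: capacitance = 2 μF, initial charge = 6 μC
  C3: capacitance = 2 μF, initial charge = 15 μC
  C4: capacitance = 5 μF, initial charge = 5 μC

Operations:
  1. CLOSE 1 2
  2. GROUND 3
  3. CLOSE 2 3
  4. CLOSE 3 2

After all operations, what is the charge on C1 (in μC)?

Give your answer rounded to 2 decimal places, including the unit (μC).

Initial: C1(3μF, Q=12μC, V=4.00V), C2(2μF, Q=6μC, V=3.00V), C3(2μF, Q=15μC, V=7.50V), C4(5μF, Q=5μC, V=1.00V)
Op 1: CLOSE 1-2: Q_total=18.00, C_total=5.00, V=3.60; Q1=10.80, Q2=7.20; dissipated=0.600
Op 2: GROUND 3: Q3=0; energy lost=56.250
Op 3: CLOSE 2-3: Q_total=7.20, C_total=4.00, V=1.80; Q2=3.60, Q3=3.60; dissipated=6.480
Op 4: CLOSE 3-2: Q_total=7.20, C_total=4.00, V=1.80; Q3=3.60, Q2=3.60; dissipated=0.000
Final charges: Q1=10.80, Q2=3.60, Q3=3.60, Q4=5.00

Answer: 10.80 μC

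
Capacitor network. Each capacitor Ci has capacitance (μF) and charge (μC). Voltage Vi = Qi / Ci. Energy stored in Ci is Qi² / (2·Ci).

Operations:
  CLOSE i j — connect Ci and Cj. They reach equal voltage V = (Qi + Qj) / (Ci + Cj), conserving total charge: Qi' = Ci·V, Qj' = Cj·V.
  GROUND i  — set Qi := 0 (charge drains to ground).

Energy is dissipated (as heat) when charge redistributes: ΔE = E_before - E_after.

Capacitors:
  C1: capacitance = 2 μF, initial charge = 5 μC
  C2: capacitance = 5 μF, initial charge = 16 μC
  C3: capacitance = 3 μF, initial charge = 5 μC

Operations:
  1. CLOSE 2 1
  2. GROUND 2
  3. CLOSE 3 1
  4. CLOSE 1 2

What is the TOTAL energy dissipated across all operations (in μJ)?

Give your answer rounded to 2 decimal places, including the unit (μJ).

Initial: C1(2μF, Q=5μC, V=2.50V), C2(5μF, Q=16μC, V=3.20V), C3(3μF, Q=5μC, V=1.67V)
Op 1: CLOSE 2-1: Q_total=21.00, C_total=7.00, V=3.00; Q2=15.00, Q1=6.00; dissipated=0.350
Op 2: GROUND 2: Q2=0; energy lost=22.500
Op 3: CLOSE 3-1: Q_total=11.00, C_total=5.00, V=2.20; Q3=6.60, Q1=4.40; dissipated=1.067
Op 4: CLOSE 1-2: Q_total=4.40, C_total=7.00, V=0.63; Q1=1.26, Q2=3.14; dissipated=3.457
Total dissipated: 27.374 μJ

Answer: 27.37 μJ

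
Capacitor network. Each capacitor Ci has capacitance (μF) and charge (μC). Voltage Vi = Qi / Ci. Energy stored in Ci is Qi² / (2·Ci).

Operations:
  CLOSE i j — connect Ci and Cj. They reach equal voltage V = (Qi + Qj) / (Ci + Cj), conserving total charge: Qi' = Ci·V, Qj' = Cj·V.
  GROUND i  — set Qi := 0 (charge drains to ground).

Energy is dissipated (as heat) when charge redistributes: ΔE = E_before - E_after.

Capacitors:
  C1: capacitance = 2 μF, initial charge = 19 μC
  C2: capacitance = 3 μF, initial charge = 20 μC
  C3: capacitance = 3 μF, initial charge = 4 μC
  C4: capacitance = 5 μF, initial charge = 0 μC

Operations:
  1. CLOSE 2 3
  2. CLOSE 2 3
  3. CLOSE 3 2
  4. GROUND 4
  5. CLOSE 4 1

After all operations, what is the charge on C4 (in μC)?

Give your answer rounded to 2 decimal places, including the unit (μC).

Initial: C1(2μF, Q=19μC, V=9.50V), C2(3μF, Q=20μC, V=6.67V), C3(3μF, Q=4μC, V=1.33V), C4(5μF, Q=0μC, V=0.00V)
Op 1: CLOSE 2-3: Q_total=24.00, C_total=6.00, V=4.00; Q2=12.00, Q3=12.00; dissipated=21.333
Op 2: CLOSE 2-3: Q_total=24.00, C_total=6.00, V=4.00; Q2=12.00, Q3=12.00; dissipated=0.000
Op 3: CLOSE 3-2: Q_total=24.00, C_total=6.00, V=4.00; Q3=12.00, Q2=12.00; dissipated=0.000
Op 4: GROUND 4: Q4=0; energy lost=0.000
Op 5: CLOSE 4-1: Q_total=19.00, C_total=7.00, V=2.71; Q4=13.57, Q1=5.43; dissipated=64.464
Final charges: Q1=5.43, Q2=12.00, Q3=12.00, Q4=13.57

Answer: 13.57 μC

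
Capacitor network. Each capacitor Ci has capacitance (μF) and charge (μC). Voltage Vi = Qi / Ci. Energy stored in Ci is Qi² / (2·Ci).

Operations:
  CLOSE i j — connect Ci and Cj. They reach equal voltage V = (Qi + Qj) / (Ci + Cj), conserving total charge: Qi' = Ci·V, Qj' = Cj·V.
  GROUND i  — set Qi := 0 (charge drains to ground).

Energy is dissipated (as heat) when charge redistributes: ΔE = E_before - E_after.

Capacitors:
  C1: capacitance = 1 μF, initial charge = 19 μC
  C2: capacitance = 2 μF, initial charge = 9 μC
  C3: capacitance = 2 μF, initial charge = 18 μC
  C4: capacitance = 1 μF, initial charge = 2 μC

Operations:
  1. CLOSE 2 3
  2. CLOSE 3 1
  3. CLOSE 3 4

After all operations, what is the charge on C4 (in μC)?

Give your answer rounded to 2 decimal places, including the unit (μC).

Initial: C1(1μF, Q=19μC, V=19.00V), C2(2μF, Q=9μC, V=4.50V), C3(2μF, Q=18μC, V=9.00V), C4(1μF, Q=2μC, V=2.00V)
Op 1: CLOSE 2-3: Q_total=27.00, C_total=4.00, V=6.75; Q2=13.50, Q3=13.50; dissipated=10.125
Op 2: CLOSE 3-1: Q_total=32.50, C_total=3.00, V=10.83; Q3=21.67, Q1=10.83; dissipated=50.021
Op 3: CLOSE 3-4: Q_total=23.67, C_total=3.00, V=7.89; Q3=15.78, Q4=7.89; dissipated=26.009
Final charges: Q1=10.83, Q2=13.50, Q3=15.78, Q4=7.89

Answer: 7.89 μC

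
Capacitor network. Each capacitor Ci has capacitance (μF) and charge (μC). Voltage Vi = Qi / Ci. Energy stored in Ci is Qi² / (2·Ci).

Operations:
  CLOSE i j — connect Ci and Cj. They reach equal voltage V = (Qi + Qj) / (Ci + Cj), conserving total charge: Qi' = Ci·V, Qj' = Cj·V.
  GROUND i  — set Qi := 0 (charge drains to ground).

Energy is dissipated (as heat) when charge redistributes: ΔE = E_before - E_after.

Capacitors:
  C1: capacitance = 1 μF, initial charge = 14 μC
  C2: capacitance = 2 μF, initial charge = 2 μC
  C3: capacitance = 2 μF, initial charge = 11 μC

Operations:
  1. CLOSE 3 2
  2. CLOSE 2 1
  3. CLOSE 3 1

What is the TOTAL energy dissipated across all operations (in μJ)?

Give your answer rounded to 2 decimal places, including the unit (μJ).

Answer: 52.93 μJ

Derivation:
Initial: C1(1μF, Q=14μC, V=14.00V), C2(2μF, Q=2μC, V=1.00V), C3(2μF, Q=11μC, V=5.50V)
Op 1: CLOSE 3-2: Q_total=13.00, C_total=4.00, V=3.25; Q3=6.50, Q2=6.50; dissipated=10.125
Op 2: CLOSE 2-1: Q_total=20.50, C_total=3.00, V=6.83; Q2=13.67, Q1=6.83; dissipated=38.521
Op 3: CLOSE 3-1: Q_total=13.33, C_total=3.00, V=4.44; Q3=8.89, Q1=4.44; dissipated=4.280
Total dissipated: 52.926 μJ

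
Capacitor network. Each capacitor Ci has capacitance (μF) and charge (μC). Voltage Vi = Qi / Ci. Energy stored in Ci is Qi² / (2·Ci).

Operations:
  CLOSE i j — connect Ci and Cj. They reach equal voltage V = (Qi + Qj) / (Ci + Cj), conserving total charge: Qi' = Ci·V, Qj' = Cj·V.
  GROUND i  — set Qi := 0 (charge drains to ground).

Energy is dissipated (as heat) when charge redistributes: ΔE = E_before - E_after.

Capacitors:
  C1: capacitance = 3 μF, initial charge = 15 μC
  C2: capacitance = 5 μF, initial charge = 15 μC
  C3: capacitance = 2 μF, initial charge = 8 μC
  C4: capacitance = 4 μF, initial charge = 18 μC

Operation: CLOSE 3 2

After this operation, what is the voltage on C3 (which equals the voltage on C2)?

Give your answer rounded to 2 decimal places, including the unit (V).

Answer: 3.29 V

Derivation:
Initial: C1(3μF, Q=15μC, V=5.00V), C2(5μF, Q=15μC, V=3.00V), C3(2μF, Q=8μC, V=4.00V), C4(4μF, Q=18μC, V=4.50V)
Op 1: CLOSE 3-2: Q_total=23.00, C_total=7.00, V=3.29; Q3=6.57, Q2=16.43; dissipated=0.714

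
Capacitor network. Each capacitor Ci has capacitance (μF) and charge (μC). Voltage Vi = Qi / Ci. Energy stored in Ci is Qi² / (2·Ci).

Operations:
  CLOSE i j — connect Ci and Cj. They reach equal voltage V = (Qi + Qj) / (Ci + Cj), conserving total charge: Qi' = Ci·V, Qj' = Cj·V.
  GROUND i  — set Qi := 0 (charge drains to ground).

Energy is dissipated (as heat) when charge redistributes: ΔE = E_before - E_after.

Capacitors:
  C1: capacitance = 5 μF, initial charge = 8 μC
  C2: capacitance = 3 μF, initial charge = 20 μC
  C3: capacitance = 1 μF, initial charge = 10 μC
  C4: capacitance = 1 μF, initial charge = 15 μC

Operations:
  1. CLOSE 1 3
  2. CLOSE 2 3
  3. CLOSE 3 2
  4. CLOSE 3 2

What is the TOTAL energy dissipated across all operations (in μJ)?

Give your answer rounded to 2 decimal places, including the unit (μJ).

Initial: C1(5μF, Q=8μC, V=1.60V), C2(3μF, Q=20μC, V=6.67V), C3(1μF, Q=10μC, V=10.00V), C4(1μF, Q=15μC, V=15.00V)
Op 1: CLOSE 1-3: Q_total=18.00, C_total=6.00, V=3.00; Q1=15.00, Q3=3.00; dissipated=29.400
Op 2: CLOSE 2-3: Q_total=23.00, C_total=4.00, V=5.75; Q2=17.25, Q3=5.75; dissipated=5.042
Op 3: CLOSE 3-2: Q_total=23.00, C_total=4.00, V=5.75; Q3=5.75, Q2=17.25; dissipated=0.000
Op 4: CLOSE 3-2: Q_total=23.00, C_total=4.00, V=5.75; Q3=5.75, Q2=17.25; dissipated=0.000
Total dissipated: 34.442 μJ

Answer: 34.44 μJ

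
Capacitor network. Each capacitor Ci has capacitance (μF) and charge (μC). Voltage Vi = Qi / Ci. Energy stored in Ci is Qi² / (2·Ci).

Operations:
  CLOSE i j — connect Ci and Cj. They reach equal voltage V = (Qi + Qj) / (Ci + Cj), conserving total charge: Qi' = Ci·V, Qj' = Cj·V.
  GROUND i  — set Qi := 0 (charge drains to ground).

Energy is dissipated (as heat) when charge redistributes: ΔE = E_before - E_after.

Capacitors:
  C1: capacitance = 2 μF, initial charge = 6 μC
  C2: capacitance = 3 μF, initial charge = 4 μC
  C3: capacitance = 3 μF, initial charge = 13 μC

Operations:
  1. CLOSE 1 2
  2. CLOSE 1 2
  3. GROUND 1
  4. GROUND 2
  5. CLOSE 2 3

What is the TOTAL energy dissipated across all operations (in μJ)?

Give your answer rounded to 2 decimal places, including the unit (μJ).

Initial: C1(2μF, Q=6μC, V=3.00V), C2(3μF, Q=4μC, V=1.33V), C3(3μF, Q=13μC, V=4.33V)
Op 1: CLOSE 1-2: Q_total=10.00, C_total=5.00, V=2.00; Q1=4.00, Q2=6.00; dissipated=1.667
Op 2: CLOSE 1-2: Q_total=10.00, C_total=5.00, V=2.00; Q1=4.00, Q2=6.00; dissipated=0.000
Op 3: GROUND 1: Q1=0; energy lost=4.000
Op 4: GROUND 2: Q2=0; energy lost=6.000
Op 5: CLOSE 2-3: Q_total=13.00, C_total=6.00, V=2.17; Q2=6.50, Q3=6.50; dissipated=14.083
Total dissipated: 25.750 μJ

Answer: 25.75 μJ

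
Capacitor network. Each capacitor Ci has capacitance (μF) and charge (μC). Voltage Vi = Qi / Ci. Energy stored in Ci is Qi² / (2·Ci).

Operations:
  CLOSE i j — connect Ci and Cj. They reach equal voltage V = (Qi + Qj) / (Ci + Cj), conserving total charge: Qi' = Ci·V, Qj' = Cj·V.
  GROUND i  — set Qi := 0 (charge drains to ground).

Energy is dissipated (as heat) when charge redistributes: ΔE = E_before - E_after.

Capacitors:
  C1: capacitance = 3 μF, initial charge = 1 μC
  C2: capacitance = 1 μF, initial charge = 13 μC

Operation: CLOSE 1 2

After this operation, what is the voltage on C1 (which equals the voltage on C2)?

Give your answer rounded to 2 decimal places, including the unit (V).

Answer: 3.50 V

Derivation:
Initial: C1(3μF, Q=1μC, V=0.33V), C2(1μF, Q=13μC, V=13.00V)
Op 1: CLOSE 1-2: Q_total=14.00, C_total=4.00, V=3.50; Q1=10.50, Q2=3.50; dissipated=60.167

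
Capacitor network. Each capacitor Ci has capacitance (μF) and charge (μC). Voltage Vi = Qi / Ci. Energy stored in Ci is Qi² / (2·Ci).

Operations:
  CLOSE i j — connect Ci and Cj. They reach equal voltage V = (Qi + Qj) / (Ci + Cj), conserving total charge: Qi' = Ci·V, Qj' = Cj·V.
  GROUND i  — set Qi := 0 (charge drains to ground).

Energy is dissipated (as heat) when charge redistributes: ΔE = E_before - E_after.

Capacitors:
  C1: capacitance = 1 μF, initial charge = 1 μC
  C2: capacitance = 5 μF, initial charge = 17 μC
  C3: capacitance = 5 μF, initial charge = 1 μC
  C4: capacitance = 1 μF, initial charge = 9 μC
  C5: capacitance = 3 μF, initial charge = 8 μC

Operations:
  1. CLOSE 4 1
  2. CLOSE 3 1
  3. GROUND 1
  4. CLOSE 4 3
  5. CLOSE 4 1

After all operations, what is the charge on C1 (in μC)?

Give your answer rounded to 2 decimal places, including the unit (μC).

Answer: 0.83 μC

Derivation:
Initial: C1(1μF, Q=1μC, V=1.00V), C2(5μF, Q=17μC, V=3.40V), C3(5μF, Q=1μC, V=0.20V), C4(1μF, Q=9μC, V=9.00V), C5(3μF, Q=8μC, V=2.67V)
Op 1: CLOSE 4-1: Q_total=10.00, C_total=2.00, V=5.00; Q4=5.00, Q1=5.00; dissipated=16.000
Op 2: CLOSE 3-1: Q_total=6.00, C_total=6.00, V=1.00; Q3=5.00, Q1=1.00; dissipated=9.600
Op 3: GROUND 1: Q1=0; energy lost=0.500
Op 4: CLOSE 4-3: Q_total=10.00, C_total=6.00, V=1.67; Q4=1.67, Q3=8.33; dissipated=6.667
Op 5: CLOSE 4-1: Q_total=1.67, C_total=2.00, V=0.83; Q4=0.83, Q1=0.83; dissipated=0.694
Final charges: Q1=0.83, Q2=17.00, Q3=8.33, Q4=0.83, Q5=8.00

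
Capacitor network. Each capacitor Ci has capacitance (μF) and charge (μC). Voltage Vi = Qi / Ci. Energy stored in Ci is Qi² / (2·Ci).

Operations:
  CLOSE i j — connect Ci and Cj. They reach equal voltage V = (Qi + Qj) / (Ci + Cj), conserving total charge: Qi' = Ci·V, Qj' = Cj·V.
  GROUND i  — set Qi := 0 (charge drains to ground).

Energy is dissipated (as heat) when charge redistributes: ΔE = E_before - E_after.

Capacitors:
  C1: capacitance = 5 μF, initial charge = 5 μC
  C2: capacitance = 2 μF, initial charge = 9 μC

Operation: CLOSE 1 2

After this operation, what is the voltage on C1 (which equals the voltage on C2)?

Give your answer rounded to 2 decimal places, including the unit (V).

Initial: C1(5μF, Q=5μC, V=1.00V), C2(2μF, Q=9μC, V=4.50V)
Op 1: CLOSE 1-2: Q_total=14.00, C_total=7.00, V=2.00; Q1=10.00, Q2=4.00; dissipated=8.750

Answer: 2.00 V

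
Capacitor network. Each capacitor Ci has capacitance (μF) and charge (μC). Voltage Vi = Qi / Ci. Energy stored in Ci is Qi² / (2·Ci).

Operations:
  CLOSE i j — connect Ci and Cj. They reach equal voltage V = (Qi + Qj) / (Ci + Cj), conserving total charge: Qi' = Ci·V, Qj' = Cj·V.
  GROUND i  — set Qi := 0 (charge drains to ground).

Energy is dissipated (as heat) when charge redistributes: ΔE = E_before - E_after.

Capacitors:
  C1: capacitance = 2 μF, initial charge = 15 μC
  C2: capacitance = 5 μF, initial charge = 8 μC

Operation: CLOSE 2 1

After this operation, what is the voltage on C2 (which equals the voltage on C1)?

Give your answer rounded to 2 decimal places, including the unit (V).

Answer: 3.29 V

Derivation:
Initial: C1(2μF, Q=15μC, V=7.50V), C2(5μF, Q=8μC, V=1.60V)
Op 1: CLOSE 2-1: Q_total=23.00, C_total=7.00, V=3.29; Q2=16.43, Q1=6.57; dissipated=24.864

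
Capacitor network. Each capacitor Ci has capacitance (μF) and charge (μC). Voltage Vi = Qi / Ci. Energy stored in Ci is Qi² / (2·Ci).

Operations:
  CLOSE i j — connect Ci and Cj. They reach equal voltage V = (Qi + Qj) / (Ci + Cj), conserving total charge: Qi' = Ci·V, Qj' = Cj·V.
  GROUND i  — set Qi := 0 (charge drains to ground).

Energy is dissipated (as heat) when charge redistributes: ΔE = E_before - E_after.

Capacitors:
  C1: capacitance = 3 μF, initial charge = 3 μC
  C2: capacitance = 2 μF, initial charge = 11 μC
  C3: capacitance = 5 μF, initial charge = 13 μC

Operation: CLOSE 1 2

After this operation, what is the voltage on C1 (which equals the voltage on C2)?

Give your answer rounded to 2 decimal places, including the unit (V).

Answer: 2.80 V

Derivation:
Initial: C1(3μF, Q=3μC, V=1.00V), C2(2μF, Q=11μC, V=5.50V), C3(5μF, Q=13μC, V=2.60V)
Op 1: CLOSE 1-2: Q_total=14.00, C_total=5.00, V=2.80; Q1=8.40, Q2=5.60; dissipated=12.150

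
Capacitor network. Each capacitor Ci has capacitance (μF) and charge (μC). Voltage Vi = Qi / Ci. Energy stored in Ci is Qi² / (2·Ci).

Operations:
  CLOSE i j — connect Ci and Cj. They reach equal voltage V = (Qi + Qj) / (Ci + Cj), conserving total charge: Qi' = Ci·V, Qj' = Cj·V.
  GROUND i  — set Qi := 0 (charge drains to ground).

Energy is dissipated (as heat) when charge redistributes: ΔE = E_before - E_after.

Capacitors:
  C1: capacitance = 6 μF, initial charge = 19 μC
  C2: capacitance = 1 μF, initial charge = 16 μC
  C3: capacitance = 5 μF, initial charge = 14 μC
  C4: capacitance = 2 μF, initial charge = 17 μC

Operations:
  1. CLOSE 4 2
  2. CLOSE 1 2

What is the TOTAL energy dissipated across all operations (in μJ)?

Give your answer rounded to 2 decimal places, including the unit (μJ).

Initial: C1(6μF, Q=19μC, V=3.17V), C2(1μF, Q=16μC, V=16.00V), C3(5μF, Q=14μC, V=2.80V), C4(2μF, Q=17μC, V=8.50V)
Op 1: CLOSE 4-2: Q_total=33.00, C_total=3.00, V=11.00; Q4=22.00, Q2=11.00; dissipated=18.750
Op 2: CLOSE 1-2: Q_total=30.00, C_total=7.00, V=4.29; Q1=25.71, Q2=4.29; dissipated=26.298
Total dissipated: 45.048 μJ

Answer: 45.05 μJ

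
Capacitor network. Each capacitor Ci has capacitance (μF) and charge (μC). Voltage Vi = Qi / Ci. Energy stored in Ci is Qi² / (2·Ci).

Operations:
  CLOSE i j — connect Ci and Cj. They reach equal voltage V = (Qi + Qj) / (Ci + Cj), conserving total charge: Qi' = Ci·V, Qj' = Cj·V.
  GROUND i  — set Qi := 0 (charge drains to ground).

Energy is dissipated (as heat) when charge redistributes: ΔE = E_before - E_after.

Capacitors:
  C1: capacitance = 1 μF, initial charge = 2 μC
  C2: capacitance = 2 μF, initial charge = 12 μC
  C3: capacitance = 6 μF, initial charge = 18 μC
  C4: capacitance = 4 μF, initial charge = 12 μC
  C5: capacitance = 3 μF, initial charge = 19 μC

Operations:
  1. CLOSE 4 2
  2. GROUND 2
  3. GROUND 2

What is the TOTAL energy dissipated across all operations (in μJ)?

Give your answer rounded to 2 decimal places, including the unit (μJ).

Initial: C1(1μF, Q=2μC, V=2.00V), C2(2μF, Q=12μC, V=6.00V), C3(6μF, Q=18μC, V=3.00V), C4(4μF, Q=12μC, V=3.00V), C5(3μF, Q=19μC, V=6.33V)
Op 1: CLOSE 4-2: Q_total=24.00, C_total=6.00, V=4.00; Q4=16.00, Q2=8.00; dissipated=6.000
Op 2: GROUND 2: Q2=0; energy lost=16.000
Op 3: GROUND 2: Q2=0; energy lost=0.000
Total dissipated: 22.000 μJ

Answer: 22.00 μJ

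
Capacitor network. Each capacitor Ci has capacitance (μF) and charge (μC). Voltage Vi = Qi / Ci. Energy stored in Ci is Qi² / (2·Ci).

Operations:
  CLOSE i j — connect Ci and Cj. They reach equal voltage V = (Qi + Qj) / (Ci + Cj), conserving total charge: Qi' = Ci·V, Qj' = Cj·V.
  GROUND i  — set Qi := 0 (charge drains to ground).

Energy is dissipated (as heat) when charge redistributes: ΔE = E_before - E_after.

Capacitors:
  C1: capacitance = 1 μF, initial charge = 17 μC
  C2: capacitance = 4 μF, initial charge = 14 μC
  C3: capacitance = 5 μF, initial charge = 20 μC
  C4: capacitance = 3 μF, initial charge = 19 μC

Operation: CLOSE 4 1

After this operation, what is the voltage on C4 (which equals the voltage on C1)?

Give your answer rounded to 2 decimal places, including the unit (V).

Answer: 9.00 V

Derivation:
Initial: C1(1μF, Q=17μC, V=17.00V), C2(4μF, Q=14μC, V=3.50V), C3(5μF, Q=20μC, V=4.00V), C4(3μF, Q=19μC, V=6.33V)
Op 1: CLOSE 4-1: Q_total=36.00, C_total=4.00, V=9.00; Q4=27.00, Q1=9.00; dissipated=42.667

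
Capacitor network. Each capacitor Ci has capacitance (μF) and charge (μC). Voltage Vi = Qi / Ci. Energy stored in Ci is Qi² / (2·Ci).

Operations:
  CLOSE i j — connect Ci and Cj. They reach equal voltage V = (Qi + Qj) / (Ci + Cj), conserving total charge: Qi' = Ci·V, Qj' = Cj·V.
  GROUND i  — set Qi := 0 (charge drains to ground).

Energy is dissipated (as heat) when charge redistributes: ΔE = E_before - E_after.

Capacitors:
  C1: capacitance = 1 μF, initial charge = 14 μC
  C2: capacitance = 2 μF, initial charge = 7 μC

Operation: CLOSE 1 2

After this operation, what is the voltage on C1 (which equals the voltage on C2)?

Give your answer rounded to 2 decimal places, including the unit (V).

Initial: C1(1μF, Q=14μC, V=14.00V), C2(2μF, Q=7μC, V=3.50V)
Op 1: CLOSE 1-2: Q_total=21.00, C_total=3.00, V=7.00; Q1=7.00, Q2=14.00; dissipated=36.750

Answer: 7.00 V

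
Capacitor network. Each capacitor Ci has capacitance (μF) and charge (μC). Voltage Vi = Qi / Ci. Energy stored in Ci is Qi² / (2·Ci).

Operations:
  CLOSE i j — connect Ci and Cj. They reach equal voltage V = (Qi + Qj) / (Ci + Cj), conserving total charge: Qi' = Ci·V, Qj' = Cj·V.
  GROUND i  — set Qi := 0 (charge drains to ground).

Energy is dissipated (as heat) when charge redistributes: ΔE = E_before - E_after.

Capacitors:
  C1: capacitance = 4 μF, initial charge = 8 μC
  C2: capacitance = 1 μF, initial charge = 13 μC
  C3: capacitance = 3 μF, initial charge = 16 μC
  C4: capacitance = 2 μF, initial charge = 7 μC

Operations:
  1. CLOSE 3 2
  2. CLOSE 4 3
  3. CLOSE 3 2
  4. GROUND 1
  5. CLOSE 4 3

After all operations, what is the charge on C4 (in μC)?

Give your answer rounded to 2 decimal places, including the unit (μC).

Answer: 11.95 μC

Derivation:
Initial: C1(4μF, Q=8μC, V=2.00V), C2(1μF, Q=13μC, V=13.00V), C3(3μF, Q=16μC, V=5.33V), C4(2μF, Q=7μC, V=3.50V)
Op 1: CLOSE 3-2: Q_total=29.00, C_total=4.00, V=7.25; Q3=21.75, Q2=7.25; dissipated=22.042
Op 2: CLOSE 4-3: Q_total=28.75, C_total=5.00, V=5.75; Q4=11.50, Q3=17.25; dissipated=8.438
Op 3: CLOSE 3-2: Q_total=24.50, C_total=4.00, V=6.12; Q3=18.38, Q2=6.12; dissipated=0.844
Op 4: GROUND 1: Q1=0; energy lost=8.000
Op 5: CLOSE 4-3: Q_total=29.88, C_total=5.00, V=5.97; Q4=11.95, Q3=17.93; dissipated=0.084
Final charges: Q1=0.00, Q2=6.12, Q3=17.93, Q4=11.95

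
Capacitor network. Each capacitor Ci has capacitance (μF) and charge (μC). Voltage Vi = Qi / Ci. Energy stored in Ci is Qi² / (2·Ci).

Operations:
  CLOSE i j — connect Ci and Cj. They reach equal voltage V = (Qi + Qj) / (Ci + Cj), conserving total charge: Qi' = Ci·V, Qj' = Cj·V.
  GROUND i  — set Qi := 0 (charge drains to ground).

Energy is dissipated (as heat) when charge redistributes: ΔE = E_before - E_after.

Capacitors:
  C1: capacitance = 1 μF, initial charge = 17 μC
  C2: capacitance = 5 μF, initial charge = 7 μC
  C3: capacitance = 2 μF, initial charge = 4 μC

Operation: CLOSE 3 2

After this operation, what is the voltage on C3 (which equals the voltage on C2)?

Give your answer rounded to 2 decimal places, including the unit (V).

Initial: C1(1μF, Q=17μC, V=17.00V), C2(5μF, Q=7μC, V=1.40V), C3(2μF, Q=4μC, V=2.00V)
Op 1: CLOSE 3-2: Q_total=11.00, C_total=7.00, V=1.57; Q3=3.14, Q2=7.86; dissipated=0.257

Answer: 1.57 V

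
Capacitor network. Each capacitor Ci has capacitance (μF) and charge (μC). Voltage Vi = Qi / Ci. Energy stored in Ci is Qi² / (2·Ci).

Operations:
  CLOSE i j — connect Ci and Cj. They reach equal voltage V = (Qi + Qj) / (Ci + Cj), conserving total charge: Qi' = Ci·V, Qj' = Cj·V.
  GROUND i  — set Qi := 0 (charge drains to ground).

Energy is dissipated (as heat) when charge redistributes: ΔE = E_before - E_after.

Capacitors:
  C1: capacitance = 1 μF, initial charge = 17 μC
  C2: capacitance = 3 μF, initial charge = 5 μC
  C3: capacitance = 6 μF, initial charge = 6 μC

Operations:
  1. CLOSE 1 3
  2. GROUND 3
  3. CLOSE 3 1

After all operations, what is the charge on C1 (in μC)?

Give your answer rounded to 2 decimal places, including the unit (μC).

Answer: 0.47 μC

Derivation:
Initial: C1(1μF, Q=17μC, V=17.00V), C2(3μF, Q=5μC, V=1.67V), C3(6μF, Q=6μC, V=1.00V)
Op 1: CLOSE 1-3: Q_total=23.00, C_total=7.00, V=3.29; Q1=3.29, Q3=19.71; dissipated=109.714
Op 2: GROUND 3: Q3=0; energy lost=32.388
Op 3: CLOSE 3-1: Q_total=3.29, C_total=7.00, V=0.47; Q3=2.82, Q1=0.47; dissipated=4.627
Final charges: Q1=0.47, Q2=5.00, Q3=2.82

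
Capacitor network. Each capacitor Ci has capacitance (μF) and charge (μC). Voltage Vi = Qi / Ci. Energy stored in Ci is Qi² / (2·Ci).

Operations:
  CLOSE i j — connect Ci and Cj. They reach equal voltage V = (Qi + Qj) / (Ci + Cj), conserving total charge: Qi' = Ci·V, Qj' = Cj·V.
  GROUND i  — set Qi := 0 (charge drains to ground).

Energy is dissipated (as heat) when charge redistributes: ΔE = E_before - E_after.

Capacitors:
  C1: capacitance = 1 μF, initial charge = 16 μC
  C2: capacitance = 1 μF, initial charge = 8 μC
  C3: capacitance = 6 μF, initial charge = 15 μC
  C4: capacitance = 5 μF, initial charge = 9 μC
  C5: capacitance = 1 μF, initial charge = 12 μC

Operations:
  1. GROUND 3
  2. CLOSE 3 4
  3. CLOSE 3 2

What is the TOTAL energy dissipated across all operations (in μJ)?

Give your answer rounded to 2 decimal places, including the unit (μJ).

Initial: C1(1μF, Q=16μC, V=16.00V), C2(1μF, Q=8μC, V=8.00V), C3(6μF, Q=15μC, V=2.50V), C4(5μF, Q=9μC, V=1.80V), C5(1μF, Q=12μC, V=12.00V)
Op 1: GROUND 3: Q3=0; energy lost=18.750
Op 2: CLOSE 3-4: Q_total=9.00, C_total=11.00, V=0.82; Q3=4.91, Q4=4.09; dissipated=4.418
Op 3: CLOSE 3-2: Q_total=12.91, C_total=7.00, V=1.84; Q3=11.06, Q2=1.84; dissipated=22.105
Total dissipated: 45.273 μJ

Answer: 45.27 μJ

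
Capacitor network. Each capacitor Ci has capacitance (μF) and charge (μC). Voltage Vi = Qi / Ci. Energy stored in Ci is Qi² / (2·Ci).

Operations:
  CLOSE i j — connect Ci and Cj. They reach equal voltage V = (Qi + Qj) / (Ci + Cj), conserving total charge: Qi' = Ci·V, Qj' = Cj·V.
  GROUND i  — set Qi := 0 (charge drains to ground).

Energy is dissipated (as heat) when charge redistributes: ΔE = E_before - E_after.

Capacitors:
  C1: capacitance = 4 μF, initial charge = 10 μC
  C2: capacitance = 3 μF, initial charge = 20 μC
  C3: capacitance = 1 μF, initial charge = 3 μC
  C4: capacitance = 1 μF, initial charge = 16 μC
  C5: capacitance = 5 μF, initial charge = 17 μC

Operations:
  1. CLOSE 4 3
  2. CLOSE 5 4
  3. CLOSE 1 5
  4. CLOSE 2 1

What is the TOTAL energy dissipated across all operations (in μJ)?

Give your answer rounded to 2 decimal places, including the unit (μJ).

Initial: C1(4μF, Q=10μC, V=2.50V), C2(3μF, Q=20μC, V=6.67V), C3(1μF, Q=3μC, V=3.00V), C4(1μF, Q=16μC, V=16.00V), C5(5μF, Q=17μC, V=3.40V)
Op 1: CLOSE 4-3: Q_total=19.00, C_total=2.00, V=9.50; Q4=9.50, Q3=9.50; dissipated=42.250
Op 2: CLOSE 5-4: Q_total=26.50, C_total=6.00, V=4.42; Q5=22.08, Q4=4.42; dissipated=15.504
Op 3: CLOSE 1-5: Q_total=32.08, C_total=9.00, V=3.56; Q1=14.26, Q5=17.82; dissipated=4.082
Op 4: CLOSE 2-1: Q_total=34.26, C_total=7.00, V=4.89; Q2=14.68, Q1=19.58; dissipated=8.247
Total dissipated: 70.083 μJ

Answer: 70.08 μJ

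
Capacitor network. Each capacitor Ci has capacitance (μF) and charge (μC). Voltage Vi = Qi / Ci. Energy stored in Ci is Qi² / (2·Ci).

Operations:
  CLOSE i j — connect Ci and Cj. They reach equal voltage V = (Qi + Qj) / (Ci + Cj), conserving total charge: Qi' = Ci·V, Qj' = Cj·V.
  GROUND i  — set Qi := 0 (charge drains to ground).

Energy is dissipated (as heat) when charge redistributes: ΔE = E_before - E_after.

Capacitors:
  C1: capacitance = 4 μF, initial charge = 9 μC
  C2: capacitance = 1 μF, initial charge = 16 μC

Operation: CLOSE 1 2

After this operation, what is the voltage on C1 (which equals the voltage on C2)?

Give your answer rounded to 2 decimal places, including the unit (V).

Initial: C1(4μF, Q=9μC, V=2.25V), C2(1μF, Q=16μC, V=16.00V)
Op 1: CLOSE 1-2: Q_total=25.00, C_total=5.00, V=5.00; Q1=20.00, Q2=5.00; dissipated=75.625

Answer: 5.00 V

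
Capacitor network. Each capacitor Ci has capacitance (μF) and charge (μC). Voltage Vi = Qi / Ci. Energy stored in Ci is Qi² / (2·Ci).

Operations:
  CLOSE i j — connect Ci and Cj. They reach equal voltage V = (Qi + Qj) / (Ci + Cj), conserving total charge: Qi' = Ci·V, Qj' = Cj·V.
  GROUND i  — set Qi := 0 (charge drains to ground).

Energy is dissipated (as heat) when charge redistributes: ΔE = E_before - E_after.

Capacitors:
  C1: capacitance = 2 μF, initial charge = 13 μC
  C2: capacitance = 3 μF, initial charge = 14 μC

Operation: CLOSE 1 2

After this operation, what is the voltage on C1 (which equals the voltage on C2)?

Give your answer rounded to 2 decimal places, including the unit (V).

Initial: C1(2μF, Q=13μC, V=6.50V), C2(3μF, Q=14μC, V=4.67V)
Op 1: CLOSE 1-2: Q_total=27.00, C_total=5.00, V=5.40; Q1=10.80, Q2=16.20; dissipated=2.017

Answer: 5.40 V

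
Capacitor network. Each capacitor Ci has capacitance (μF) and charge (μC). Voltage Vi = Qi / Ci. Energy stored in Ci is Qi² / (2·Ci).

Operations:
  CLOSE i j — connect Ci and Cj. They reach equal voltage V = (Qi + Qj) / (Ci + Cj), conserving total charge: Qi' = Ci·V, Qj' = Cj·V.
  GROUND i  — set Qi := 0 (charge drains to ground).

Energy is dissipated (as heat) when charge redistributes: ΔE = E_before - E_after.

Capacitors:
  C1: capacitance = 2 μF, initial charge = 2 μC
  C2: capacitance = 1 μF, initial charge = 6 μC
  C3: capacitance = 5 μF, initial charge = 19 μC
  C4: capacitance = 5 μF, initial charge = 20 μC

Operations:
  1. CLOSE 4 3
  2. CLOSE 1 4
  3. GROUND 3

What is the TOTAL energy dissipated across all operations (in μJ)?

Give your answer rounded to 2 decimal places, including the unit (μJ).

Answer: 44.08 μJ

Derivation:
Initial: C1(2μF, Q=2μC, V=1.00V), C2(1μF, Q=6μC, V=6.00V), C3(5μF, Q=19μC, V=3.80V), C4(5μF, Q=20μC, V=4.00V)
Op 1: CLOSE 4-3: Q_total=39.00, C_total=10.00, V=3.90; Q4=19.50, Q3=19.50; dissipated=0.050
Op 2: CLOSE 1-4: Q_total=21.50, C_total=7.00, V=3.07; Q1=6.14, Q4=15.36; dissipated=6.007
Op 3: GROUND 3: Q3=0; energy lost=38.025
Total dissipated: 44.082 μJ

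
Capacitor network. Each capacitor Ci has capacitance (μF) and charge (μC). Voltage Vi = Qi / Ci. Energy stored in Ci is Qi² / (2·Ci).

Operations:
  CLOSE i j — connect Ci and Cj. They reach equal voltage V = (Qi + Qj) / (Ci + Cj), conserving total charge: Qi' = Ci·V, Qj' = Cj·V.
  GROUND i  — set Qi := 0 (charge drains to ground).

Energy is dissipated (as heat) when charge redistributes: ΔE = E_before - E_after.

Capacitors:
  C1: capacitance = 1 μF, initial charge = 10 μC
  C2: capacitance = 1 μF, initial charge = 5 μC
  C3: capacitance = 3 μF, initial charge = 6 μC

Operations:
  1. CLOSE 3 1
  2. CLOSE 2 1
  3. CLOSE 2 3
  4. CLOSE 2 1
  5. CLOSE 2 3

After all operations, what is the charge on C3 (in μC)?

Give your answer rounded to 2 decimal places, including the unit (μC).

Answer: 12.52 μC

Derivation:
Initial: C1(1μF, Q=10μC, V=10.00V), C2(1μF, Q=5μC, V=5.00V), C3(3μF, Q=6μC, V=2.00V)
Op 1: CLOSE 3-1: Q_total=16.00, C_total=4.00, V=4.00; Q3=12.00, Q1=4.00; dissipated=24.000
Op 2: CLOSE 2-1: Q_total=9.00, C_total=2.00, V=4.50; Q2=4.50, Q1=4.50; dissipated=0.250
Op 3: CLOSE 2-3: Q_total=16.50, C_total=4.00, V=4.12; Q2=4.12, Q3=12.38; dissipated=0.094
Op 4: CLOSE 2-1: Q_total=8.62, C_total=2.00, V=4.31; Q2=4.31, Q1=4.31; dissipated=0.035
Op 5: CLOSE 2-3: Q_total=16.69, C_total=4.00, V=4.17; Q2=4.17, Q3=12.52; dissipated=0.013
Final charges: Q1=4.31, Q2=4.17, Q3=12.52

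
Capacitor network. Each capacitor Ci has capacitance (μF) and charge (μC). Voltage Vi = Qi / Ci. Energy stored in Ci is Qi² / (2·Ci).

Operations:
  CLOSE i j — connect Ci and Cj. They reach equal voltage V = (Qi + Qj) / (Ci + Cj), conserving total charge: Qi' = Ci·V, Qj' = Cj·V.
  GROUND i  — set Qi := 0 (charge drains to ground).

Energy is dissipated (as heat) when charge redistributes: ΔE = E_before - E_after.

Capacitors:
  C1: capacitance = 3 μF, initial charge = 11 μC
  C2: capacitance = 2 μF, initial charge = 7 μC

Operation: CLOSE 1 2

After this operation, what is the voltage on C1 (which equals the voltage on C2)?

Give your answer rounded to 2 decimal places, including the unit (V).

Initial: C1(3μF, Q=11μC, V=3.67V), C2(2μF, Q=7μC, V=3.50V)
Op 1: CLOSE 1-2: Q_total=18.00, C_total=5.00, V=3.60; Q1=10.80, Q2=7.20; dissipated=0.017

Answer: 3.60 V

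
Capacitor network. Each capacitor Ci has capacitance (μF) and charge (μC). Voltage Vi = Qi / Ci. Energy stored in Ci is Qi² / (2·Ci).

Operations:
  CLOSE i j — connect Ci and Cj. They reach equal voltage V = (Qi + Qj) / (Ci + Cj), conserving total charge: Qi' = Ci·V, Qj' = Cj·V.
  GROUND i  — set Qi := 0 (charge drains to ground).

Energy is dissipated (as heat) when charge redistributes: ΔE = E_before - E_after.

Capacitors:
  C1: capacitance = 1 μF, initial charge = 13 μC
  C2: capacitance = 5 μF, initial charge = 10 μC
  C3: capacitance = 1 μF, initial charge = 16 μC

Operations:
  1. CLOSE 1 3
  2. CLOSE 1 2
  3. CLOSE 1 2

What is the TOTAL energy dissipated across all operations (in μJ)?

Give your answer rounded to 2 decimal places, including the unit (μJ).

Answer: 67.35 μJ

Derivation:
Initial: C1(1μF, Q=13μC, V=13.00V), C2(5μF, Q=10μC, V=2.00V), C3(1μF, Q=16μC, V=16.00V)
Op 1: CLOSE 1-3: Q_total=29.00, C_total=2.00, V=14.50; Q1=14.50, Q3=14.50; dissipated=2.250
Op 2: CLOSE 1-2: Q_total=24.50, C_total=6.00, V=4.08; Q1=4.08, Q2=20.42; dissipated=65.104
Op 3: CLOSE 1-2: Q_total=24.50, C_total=6.00, V=4.08; Q1=4.08, Q2=20.42; dissipated=0.000
Total dissipated: 67.354 μJ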